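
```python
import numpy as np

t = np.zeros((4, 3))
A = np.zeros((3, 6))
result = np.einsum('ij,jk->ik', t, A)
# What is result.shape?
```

(4, 6)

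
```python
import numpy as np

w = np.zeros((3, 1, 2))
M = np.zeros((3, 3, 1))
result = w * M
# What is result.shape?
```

(3, 3, 2)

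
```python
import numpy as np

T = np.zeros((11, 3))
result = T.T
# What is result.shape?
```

(3, 11)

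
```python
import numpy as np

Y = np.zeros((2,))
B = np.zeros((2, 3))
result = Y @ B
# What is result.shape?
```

(3,)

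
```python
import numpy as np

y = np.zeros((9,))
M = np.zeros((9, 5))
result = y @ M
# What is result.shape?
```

(5,)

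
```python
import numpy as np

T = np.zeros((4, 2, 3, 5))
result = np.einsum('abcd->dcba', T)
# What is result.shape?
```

(5, 3, 2, 4)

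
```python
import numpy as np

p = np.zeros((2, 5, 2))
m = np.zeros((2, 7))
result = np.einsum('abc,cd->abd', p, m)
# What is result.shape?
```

(2, 5, 7)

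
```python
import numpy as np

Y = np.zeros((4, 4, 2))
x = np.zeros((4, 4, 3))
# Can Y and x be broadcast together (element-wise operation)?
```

No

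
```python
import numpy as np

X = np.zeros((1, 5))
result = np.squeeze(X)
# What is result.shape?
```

(5,)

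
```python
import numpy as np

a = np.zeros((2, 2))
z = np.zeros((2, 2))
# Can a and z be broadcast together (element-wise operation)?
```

Yes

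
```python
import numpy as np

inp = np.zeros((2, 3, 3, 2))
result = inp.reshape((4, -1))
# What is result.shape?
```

(4, 9)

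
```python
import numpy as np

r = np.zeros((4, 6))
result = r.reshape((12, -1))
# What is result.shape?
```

(12, 2)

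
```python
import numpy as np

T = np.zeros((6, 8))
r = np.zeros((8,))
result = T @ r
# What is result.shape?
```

(6,)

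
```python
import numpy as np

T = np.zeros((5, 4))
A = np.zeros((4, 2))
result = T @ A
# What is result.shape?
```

(5, 2)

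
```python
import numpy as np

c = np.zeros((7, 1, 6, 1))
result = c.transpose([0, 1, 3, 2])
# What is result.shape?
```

(7, 1, 1, 6)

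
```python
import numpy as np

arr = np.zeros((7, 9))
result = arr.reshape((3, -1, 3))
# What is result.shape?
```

(3, 7, 3)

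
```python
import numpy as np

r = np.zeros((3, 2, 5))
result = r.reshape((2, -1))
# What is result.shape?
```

(2, 15)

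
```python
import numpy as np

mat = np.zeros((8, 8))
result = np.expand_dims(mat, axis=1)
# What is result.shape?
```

(8, 1, 8)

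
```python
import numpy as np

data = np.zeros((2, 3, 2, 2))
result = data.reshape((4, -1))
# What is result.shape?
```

(4, 6)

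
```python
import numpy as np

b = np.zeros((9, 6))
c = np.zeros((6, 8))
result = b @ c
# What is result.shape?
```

(9, 8)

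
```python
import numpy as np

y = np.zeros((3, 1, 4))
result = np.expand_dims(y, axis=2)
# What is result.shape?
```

(3, 1, 1, 4)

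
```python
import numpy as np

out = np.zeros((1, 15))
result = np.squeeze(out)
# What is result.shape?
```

(15,)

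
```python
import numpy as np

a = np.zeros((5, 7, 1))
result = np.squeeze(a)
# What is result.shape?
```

(5, 7)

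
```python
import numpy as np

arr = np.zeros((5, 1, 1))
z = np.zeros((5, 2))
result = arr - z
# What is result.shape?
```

(5, 5, 2)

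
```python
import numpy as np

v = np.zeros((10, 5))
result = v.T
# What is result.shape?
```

(5, 10)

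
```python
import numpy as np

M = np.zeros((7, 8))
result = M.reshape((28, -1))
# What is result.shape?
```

(28, 2)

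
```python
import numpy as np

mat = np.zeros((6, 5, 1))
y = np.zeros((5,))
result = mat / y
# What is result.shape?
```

(6, 5, 5)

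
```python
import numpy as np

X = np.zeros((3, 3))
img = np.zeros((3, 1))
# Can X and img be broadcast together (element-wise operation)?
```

Yes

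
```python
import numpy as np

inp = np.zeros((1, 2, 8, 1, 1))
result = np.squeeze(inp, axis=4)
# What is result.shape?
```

(1, 2, 8, 1)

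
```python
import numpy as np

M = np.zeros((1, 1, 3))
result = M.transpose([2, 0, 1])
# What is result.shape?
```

(3, 1, 1)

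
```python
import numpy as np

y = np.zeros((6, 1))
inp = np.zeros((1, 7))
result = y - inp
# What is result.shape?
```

(6, 7)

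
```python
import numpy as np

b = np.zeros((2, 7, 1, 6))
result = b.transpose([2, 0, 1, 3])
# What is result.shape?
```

(1, 2, 7, 6)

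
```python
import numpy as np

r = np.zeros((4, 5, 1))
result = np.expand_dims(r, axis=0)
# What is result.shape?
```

(1, 4, 5, 1)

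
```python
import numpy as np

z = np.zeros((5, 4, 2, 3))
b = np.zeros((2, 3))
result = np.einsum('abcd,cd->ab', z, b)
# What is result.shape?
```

(5, 4)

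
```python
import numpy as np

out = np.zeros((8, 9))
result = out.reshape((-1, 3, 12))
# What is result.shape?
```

(2, 3, 12)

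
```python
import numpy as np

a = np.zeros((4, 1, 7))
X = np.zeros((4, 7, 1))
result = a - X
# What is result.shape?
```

(4, 7, 7)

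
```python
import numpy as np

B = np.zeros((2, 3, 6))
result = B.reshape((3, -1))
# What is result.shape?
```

(3, 12)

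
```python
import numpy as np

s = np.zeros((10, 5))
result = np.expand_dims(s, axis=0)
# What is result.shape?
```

(1, 10, 5)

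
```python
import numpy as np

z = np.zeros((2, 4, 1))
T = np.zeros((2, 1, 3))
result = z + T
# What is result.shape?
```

(2, 4, 3)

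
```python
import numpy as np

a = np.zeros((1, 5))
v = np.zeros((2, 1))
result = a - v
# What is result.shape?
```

(2, 5)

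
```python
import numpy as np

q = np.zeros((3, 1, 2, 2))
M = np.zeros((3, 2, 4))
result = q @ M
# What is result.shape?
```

(3, 3, 2, 4)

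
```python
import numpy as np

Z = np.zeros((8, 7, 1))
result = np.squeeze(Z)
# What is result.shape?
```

(8, 7)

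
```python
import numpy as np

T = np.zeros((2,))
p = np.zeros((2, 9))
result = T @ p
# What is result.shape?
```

(9,)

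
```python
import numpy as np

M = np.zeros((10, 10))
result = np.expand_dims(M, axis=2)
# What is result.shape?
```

(10, 10, 1)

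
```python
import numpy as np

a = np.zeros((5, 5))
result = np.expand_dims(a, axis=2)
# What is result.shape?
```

(5, 5, 1)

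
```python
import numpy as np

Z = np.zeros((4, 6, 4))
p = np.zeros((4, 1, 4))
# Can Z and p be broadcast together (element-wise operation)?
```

Yes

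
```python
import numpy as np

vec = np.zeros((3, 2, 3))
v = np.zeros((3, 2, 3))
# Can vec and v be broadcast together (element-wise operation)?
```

Yes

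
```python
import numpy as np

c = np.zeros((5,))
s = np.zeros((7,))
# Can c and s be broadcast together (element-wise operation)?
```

No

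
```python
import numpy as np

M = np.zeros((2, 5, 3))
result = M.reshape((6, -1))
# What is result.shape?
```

(6, 5)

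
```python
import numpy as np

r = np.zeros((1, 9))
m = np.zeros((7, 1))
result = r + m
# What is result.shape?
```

(7, 9)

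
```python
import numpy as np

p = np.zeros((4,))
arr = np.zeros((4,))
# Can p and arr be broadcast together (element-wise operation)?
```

Yes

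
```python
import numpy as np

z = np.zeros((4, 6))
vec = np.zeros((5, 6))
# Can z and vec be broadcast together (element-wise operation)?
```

No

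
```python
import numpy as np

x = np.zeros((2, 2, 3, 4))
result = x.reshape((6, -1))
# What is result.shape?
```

(6, 8)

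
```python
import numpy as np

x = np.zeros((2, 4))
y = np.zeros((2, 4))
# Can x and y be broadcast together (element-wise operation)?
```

Yes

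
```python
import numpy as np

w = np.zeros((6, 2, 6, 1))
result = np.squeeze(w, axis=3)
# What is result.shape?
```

(6, 2, 6)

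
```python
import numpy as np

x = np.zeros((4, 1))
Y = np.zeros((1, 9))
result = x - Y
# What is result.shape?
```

(4, 9)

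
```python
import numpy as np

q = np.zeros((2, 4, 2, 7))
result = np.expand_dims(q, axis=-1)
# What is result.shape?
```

(2, 4, 2, 7, 1)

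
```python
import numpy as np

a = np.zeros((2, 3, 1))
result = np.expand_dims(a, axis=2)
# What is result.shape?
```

(2, 3, 1, 1)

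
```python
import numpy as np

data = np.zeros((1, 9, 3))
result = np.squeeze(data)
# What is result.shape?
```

(9, 3)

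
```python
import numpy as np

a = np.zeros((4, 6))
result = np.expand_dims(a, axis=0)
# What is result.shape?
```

(1, 4, 6)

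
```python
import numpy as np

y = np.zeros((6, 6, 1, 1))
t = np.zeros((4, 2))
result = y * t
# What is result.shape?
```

(6, 6, 4, 2)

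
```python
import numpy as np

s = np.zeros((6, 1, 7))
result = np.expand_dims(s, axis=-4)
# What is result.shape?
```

(1, 6, 1, 7)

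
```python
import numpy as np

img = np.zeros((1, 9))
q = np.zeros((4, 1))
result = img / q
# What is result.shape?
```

(4, 9)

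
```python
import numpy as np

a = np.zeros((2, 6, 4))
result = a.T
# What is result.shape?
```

(4, 6, 2)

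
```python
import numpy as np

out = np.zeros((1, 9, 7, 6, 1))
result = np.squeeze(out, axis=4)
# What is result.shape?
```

(1, 9, 7, 6)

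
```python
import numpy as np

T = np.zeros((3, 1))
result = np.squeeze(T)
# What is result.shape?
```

(3,)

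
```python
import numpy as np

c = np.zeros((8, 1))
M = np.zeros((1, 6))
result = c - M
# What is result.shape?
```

(8, 6)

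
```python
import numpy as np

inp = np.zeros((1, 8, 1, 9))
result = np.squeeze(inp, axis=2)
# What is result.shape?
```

(1, 8, 9)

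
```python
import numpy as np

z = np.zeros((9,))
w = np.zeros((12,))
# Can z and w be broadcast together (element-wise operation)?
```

No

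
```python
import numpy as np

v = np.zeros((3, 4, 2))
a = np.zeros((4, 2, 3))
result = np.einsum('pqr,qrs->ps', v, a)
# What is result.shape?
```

(3, 3)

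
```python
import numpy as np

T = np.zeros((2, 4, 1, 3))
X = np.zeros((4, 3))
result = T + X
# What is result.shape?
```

(2, 4, 4, 3)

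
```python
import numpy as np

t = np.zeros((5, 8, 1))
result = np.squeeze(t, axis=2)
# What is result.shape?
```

(5, 8)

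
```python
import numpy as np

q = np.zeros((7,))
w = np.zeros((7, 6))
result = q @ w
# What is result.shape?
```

(6,)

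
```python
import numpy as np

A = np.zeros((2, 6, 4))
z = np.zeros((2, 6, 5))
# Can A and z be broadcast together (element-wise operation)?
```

No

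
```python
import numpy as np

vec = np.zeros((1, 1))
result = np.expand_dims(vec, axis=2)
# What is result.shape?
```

(1, 1, 1)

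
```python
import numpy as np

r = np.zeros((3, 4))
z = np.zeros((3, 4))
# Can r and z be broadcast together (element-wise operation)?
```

Yes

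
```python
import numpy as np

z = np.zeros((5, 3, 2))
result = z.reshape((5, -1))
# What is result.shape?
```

(5, 6)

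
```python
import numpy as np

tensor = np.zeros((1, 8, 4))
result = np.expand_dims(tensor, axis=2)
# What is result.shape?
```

(1, 8, 1, 4)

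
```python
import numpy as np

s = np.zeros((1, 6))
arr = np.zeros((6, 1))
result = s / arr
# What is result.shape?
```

(6, 6)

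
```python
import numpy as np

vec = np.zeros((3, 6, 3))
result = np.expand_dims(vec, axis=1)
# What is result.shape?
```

(3, 1, 6, 3)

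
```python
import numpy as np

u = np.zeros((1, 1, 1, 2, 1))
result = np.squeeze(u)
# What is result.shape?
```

(2,)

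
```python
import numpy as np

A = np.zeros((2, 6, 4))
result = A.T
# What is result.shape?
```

(4, 6, 2)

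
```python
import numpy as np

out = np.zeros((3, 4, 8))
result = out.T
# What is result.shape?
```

(8, 4, 3)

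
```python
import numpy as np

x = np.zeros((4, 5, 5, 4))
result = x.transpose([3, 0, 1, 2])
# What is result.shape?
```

(4, 4, 5, 5)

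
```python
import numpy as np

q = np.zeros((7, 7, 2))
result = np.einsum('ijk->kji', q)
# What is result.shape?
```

(2, 7, 7)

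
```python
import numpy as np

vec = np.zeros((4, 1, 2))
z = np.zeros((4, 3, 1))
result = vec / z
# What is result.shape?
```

(4, 3, 2)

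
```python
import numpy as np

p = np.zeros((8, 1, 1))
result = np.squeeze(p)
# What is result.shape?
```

(8,)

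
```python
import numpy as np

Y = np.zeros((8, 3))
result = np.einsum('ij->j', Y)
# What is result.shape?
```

(3,)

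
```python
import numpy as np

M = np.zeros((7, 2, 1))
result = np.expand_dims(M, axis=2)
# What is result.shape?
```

(7, 2, 1, 1)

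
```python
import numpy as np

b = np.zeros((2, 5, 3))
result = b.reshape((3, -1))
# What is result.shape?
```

(3, 10)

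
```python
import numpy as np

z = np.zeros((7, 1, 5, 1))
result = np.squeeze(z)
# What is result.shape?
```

(7, 5)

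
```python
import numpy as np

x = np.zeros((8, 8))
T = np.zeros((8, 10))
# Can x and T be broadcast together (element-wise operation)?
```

No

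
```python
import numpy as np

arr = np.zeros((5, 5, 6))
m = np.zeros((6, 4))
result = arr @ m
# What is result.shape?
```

(5, 5, 4)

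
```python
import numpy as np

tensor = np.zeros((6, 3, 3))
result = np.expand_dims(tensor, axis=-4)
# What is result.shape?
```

(1, 6, 3, 3)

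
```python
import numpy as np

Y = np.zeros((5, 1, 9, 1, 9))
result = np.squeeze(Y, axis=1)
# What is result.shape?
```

(5, 9, 1, 9)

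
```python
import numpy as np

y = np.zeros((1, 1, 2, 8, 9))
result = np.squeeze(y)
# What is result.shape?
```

(2, 8, 9)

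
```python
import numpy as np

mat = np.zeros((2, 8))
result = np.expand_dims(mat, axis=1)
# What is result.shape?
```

(2, 1, 8)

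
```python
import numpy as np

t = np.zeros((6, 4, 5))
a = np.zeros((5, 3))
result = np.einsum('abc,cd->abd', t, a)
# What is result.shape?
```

(6, 4, 3)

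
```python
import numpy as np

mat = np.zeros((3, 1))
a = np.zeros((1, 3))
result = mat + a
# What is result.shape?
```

(3, 3)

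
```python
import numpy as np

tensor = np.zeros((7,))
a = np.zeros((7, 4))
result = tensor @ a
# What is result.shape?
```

(4,)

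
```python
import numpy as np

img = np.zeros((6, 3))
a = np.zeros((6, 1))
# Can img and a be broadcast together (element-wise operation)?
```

Yes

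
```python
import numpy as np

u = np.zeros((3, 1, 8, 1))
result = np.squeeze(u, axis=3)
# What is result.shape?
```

(3, 1, 8)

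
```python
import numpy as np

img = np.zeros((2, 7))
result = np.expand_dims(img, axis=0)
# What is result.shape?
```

(1, 2, 7)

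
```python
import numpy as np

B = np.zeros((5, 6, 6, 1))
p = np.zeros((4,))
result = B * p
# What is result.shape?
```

(5, 6, 6, 4)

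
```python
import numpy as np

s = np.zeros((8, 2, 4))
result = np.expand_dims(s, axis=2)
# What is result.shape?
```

(8, 2, 1, 4)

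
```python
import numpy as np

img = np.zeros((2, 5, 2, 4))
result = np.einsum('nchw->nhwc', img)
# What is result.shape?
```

(2, 2, 4, 5)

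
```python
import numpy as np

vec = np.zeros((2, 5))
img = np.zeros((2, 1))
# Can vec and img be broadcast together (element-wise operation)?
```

Yes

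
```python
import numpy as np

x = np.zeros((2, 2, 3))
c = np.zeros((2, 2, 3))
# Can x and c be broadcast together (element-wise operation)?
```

Yes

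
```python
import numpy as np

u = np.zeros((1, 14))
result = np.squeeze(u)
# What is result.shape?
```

(14,)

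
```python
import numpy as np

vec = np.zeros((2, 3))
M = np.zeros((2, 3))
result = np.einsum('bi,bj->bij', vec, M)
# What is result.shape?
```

(2, 3, 3)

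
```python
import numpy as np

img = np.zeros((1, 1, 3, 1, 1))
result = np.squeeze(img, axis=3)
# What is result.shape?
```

(1, 1, 3, 1)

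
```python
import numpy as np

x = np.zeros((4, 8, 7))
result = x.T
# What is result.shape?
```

(7, 8, 4)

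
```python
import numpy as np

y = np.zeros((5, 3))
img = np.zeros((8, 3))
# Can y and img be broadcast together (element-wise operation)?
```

No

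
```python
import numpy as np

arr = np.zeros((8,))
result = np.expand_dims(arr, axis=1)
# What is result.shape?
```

(8, 1)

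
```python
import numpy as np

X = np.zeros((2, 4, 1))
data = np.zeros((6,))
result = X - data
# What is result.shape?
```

(2, 4, 6)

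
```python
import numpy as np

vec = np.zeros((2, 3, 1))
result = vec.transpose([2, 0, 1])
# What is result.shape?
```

(1, 2, 3)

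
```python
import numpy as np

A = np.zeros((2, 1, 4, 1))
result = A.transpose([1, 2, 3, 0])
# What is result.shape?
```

(1, 4, 1, 2)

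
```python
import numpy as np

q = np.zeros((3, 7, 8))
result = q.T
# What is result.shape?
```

(8, 7, 3)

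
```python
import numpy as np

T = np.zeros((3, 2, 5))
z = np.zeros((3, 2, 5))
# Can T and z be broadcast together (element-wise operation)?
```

Yes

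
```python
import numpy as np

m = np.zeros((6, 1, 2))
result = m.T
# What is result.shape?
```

(2, 1, 6)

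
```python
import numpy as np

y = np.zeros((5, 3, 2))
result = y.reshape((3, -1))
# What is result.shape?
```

(3, 10)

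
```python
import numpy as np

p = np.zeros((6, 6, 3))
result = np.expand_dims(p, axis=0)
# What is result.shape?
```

(1, 6, 6, 3)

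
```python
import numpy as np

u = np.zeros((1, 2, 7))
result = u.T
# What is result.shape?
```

(7, 2, 1)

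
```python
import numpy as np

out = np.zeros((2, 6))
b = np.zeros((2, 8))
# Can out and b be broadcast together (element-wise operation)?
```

No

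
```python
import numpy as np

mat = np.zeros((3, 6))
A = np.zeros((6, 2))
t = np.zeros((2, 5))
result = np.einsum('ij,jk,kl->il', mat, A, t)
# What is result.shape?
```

(3, 5)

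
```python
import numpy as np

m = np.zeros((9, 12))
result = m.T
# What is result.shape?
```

(12, 9)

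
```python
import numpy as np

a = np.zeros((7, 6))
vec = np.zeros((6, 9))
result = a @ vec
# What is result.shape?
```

(7, 9)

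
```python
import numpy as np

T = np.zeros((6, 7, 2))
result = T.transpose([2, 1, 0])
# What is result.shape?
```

(2, 7, 6)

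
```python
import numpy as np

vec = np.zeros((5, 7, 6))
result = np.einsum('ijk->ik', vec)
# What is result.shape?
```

(5, 6)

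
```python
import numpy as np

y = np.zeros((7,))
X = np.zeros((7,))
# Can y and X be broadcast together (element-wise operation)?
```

Yes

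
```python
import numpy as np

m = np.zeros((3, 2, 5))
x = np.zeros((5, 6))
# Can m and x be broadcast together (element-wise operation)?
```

No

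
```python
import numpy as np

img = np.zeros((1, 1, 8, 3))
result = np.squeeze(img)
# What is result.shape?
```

(8, 3)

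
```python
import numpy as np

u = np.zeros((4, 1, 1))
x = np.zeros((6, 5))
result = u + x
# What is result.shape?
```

(4, 6, 5)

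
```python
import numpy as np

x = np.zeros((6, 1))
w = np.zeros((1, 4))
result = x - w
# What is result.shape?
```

(6, 4)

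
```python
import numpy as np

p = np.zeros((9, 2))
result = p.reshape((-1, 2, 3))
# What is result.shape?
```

(3, 2, 3)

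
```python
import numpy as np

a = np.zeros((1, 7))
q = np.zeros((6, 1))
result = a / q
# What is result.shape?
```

(6, 7)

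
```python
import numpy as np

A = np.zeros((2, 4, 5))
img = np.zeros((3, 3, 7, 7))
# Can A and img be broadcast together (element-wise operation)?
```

No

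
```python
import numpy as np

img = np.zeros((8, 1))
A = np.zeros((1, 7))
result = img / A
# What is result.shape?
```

(8, 7)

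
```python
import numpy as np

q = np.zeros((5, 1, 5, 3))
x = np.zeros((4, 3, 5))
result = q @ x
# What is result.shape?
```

(5, 4, 5, 5)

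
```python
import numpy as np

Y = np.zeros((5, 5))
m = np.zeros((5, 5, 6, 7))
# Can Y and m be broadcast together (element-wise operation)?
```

No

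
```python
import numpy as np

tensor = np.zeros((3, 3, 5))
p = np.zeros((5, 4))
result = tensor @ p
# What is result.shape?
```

(3, 3, 4)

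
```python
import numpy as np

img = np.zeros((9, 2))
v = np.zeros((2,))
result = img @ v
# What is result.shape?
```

(9,)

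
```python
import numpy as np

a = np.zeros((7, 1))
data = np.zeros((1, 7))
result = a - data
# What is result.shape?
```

(7, 7)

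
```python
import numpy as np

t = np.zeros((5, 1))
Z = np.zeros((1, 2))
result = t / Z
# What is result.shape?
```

(5, 2)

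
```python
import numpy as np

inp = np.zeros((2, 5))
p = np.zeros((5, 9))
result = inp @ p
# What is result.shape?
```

(2, 9)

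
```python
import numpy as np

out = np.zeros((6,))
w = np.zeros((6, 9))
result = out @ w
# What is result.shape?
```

(9,)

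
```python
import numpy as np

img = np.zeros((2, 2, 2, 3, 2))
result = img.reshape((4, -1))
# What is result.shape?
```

(4, 12)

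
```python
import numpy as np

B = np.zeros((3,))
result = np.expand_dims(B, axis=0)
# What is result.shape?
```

(1, 3)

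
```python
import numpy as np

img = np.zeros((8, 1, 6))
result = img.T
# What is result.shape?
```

(6, 1, 8)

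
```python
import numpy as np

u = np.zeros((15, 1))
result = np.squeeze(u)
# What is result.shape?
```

(15,)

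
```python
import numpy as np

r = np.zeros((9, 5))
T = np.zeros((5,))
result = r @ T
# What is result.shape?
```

(9,)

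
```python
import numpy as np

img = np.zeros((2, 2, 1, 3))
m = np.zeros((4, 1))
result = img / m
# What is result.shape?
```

(2, 2, 4, 3)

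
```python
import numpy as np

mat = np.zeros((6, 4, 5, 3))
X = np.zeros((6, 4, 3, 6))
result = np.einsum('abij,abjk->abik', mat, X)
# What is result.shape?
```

(6, 4, 5, 6)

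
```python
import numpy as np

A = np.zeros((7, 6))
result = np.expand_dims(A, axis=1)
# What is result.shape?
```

(7, 1, 6)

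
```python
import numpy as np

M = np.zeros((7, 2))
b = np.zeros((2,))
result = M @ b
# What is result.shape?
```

(7,)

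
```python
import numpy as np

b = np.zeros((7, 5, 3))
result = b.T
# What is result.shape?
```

(3, 5, 7)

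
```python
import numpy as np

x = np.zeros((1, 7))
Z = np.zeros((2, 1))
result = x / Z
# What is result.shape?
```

(2, 7)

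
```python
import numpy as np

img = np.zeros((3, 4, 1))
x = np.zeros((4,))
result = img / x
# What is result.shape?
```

(3, 4, 4)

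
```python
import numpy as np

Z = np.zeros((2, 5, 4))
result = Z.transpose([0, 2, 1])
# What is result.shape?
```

(2, 4, 5)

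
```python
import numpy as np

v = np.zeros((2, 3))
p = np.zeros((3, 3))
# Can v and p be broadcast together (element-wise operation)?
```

No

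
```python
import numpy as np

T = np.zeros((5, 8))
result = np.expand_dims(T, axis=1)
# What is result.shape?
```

(5, 1, 8)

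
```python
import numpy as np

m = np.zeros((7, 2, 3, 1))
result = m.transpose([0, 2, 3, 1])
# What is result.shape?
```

(7, 3, 1, 2)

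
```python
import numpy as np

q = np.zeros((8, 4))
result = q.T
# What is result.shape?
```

(4, 8)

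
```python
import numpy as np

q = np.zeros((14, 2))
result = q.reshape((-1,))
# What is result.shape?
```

(28,)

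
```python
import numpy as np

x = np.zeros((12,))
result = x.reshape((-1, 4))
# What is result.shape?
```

(3, 4)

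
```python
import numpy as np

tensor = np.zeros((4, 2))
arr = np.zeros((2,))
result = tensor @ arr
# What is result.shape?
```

(4,)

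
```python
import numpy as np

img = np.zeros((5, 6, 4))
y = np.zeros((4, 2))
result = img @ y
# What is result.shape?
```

(5, 6, 2)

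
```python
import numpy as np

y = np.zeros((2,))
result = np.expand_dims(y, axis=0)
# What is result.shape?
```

(1, 2)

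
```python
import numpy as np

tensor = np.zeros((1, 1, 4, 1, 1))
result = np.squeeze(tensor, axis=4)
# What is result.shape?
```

(1, 1, 4, 1)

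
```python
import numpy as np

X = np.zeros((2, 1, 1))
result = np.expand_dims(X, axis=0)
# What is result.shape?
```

(1, 2, 1, 1)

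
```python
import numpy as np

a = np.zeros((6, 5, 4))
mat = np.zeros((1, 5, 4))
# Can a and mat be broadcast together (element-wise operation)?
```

Yes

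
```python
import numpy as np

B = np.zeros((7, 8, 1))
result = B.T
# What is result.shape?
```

(1, 8, 7)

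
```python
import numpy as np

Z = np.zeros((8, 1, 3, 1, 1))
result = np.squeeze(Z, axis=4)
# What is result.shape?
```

(8, 1, 3, 1)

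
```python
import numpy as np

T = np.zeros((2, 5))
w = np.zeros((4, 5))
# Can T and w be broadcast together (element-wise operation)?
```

No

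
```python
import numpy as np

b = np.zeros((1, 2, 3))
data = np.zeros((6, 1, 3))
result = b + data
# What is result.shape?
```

(6, 2, 3)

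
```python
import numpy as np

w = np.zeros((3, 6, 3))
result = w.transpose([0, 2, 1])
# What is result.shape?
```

(3, 3, 6)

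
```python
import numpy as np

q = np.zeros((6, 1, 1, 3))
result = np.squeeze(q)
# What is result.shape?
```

(6, 3)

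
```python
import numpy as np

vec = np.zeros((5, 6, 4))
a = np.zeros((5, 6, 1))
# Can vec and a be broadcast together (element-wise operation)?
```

Yes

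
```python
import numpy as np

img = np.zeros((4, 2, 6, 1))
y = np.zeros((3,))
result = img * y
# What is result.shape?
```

(4, 2, 6, 3)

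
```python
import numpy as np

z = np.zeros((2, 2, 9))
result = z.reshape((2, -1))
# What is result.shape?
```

(2, 18)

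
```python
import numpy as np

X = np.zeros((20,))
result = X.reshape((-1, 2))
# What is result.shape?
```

(10, 2)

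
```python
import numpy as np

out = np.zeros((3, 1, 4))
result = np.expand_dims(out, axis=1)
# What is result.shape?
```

(3, 1, 1, 4)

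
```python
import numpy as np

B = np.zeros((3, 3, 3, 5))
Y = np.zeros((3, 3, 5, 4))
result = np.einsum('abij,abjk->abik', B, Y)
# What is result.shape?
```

(3, 3, 3, 4)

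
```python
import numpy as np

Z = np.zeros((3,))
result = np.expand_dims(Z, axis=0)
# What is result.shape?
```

(1, 3)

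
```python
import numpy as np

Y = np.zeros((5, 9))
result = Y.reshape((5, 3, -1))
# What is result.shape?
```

(5, 3, 3)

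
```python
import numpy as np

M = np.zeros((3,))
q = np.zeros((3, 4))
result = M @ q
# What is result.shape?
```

(4,)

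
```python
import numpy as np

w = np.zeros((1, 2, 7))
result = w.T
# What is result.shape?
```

(7, 2, 1)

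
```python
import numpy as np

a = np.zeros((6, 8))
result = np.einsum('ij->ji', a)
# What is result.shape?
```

(8, 6)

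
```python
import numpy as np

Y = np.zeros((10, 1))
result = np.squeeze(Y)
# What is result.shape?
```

(10,)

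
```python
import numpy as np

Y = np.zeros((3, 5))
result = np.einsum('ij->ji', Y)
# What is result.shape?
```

(5, 3)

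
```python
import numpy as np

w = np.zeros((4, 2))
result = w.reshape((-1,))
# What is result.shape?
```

(8,)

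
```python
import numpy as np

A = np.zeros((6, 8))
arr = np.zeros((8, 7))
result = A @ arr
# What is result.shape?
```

(6, 7)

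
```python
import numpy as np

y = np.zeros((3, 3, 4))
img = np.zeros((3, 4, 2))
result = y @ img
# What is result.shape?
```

(3, 3, 2)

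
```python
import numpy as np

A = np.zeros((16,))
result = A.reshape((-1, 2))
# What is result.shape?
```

(8, 2)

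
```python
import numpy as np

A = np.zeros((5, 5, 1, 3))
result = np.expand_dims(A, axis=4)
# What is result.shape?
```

(5, 5, 1, 3, 1)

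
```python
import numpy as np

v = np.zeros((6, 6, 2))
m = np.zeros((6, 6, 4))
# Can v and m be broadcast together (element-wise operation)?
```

No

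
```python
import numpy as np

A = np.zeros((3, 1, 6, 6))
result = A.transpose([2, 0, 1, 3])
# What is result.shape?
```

(6, 3, 1, 6)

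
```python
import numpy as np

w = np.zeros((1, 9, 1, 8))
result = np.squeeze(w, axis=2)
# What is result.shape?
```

(1, 9, 8)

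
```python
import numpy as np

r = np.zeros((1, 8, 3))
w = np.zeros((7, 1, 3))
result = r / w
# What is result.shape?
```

(7, 8, 3)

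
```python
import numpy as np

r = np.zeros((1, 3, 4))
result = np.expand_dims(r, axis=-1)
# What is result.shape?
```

(1, 3, 4, 1)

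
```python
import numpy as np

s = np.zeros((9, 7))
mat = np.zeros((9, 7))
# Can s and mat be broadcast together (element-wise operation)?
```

Yes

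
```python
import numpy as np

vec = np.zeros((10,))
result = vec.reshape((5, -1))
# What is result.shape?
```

(5, 2)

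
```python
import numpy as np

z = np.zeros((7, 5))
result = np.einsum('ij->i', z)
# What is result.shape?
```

(7,)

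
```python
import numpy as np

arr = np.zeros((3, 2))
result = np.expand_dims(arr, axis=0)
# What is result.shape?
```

(1, 3, 2)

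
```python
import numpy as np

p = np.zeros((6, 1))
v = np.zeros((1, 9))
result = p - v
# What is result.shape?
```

(6, 9)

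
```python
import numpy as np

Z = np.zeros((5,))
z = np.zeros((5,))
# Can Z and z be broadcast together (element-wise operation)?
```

Yes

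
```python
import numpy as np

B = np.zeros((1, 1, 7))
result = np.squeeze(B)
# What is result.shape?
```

(7,)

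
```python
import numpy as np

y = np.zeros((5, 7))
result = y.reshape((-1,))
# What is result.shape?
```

(35,)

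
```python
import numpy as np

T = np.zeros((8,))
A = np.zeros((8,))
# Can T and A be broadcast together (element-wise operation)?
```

Yes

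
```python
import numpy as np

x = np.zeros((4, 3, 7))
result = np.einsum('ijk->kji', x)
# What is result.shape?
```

(7, 3, 4)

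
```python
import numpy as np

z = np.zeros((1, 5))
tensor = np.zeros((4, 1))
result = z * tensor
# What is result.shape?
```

(4, 5)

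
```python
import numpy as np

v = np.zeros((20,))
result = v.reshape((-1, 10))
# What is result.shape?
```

(2, 10)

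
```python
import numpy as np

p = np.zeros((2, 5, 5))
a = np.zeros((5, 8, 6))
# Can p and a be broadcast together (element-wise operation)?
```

No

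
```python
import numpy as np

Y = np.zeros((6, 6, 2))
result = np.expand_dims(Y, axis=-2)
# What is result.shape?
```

(6, 6, 1, 2)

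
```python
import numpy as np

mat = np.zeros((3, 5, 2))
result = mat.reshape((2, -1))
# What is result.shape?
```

(2, 15)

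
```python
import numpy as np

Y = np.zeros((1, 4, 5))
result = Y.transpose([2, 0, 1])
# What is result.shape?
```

(5, 1, 4)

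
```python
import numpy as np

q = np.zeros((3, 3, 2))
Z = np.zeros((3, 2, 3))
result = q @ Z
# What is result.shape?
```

(3, 3, 3)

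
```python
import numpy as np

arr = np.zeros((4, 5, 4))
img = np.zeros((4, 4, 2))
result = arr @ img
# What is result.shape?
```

(4, 5, 2)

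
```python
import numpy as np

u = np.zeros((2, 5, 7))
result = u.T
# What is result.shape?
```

(7, 5, 2)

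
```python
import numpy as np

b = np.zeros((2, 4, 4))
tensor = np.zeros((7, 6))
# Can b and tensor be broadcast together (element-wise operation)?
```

No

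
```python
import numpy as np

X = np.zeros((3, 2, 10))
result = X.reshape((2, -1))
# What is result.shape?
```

(2, 30)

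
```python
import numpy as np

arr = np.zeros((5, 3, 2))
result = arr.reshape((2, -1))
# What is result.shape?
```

(2, 15)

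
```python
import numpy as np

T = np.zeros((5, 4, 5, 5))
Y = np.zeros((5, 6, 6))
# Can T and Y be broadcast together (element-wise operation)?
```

No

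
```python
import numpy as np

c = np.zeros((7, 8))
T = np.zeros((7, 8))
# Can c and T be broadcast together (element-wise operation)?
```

Yes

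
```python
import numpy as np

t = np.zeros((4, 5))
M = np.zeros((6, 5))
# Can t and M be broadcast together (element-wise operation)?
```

No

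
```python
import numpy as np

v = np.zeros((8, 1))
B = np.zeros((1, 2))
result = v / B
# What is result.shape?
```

(8, 2)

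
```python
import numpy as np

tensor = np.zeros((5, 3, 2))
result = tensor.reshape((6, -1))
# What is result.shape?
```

(6, 5)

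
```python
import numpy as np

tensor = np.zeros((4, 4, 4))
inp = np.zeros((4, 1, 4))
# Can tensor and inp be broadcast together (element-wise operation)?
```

Yes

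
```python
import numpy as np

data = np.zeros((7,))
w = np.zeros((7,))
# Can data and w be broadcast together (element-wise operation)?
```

Yes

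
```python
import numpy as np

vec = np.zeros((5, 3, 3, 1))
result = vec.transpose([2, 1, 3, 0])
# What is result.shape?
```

(3, 3, 1, 5)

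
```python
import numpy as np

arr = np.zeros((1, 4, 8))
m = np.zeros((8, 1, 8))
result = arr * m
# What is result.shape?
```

(8, 4, 8)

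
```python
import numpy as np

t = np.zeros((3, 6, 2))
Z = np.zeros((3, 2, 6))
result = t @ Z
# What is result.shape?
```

(3, 6, 6)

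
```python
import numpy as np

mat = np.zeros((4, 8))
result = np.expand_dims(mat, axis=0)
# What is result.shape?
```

(1, 4, 8)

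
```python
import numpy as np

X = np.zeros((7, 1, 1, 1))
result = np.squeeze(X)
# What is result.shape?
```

(7,)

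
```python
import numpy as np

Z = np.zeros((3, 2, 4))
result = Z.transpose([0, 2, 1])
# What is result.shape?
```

(3, 4, 2)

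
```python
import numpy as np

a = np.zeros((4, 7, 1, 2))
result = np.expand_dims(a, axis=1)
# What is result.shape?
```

(4, 1, 7, 1, 2)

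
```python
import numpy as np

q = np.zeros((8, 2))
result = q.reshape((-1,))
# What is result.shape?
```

(16,)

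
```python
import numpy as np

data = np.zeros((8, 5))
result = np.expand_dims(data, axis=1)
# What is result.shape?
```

(8, 1, 5)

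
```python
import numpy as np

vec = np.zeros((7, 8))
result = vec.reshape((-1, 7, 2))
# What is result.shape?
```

(4, 7, 2)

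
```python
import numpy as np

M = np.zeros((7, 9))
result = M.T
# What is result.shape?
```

(9, 7)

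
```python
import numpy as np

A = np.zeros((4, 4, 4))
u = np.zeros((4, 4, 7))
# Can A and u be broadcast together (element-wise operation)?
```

No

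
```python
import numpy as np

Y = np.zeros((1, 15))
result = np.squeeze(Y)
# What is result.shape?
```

(15,)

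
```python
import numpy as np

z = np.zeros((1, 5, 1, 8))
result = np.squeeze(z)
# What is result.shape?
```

(5, 8)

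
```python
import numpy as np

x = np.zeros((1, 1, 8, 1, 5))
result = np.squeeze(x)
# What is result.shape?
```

(8, 5)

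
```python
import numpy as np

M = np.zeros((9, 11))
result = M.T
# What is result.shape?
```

(11, 9)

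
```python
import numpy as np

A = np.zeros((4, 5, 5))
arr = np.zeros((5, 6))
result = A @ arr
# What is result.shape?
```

(4, 5, 6)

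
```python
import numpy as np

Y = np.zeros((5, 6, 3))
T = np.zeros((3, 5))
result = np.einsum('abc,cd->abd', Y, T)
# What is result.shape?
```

(5, 6, 5)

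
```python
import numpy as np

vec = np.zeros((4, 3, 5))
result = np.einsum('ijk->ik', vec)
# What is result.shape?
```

(4, 5)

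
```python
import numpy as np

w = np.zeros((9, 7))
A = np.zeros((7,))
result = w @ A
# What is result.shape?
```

(9,)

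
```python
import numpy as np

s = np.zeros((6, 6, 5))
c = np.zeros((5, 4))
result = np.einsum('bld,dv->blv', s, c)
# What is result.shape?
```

(6, 6, 4)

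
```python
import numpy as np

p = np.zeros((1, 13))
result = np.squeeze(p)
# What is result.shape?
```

(13,)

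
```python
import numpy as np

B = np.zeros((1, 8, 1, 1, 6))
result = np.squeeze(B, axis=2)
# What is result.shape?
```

(1, 8, 1, 6)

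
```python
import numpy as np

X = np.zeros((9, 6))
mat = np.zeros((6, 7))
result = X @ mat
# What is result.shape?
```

(9, 7)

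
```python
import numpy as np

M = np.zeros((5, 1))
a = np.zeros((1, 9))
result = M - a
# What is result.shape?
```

(5, 9)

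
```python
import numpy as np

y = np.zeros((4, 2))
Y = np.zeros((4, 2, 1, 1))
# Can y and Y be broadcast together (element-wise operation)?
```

Yes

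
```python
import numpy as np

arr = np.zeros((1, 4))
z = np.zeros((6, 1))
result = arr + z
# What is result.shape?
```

(6, 4)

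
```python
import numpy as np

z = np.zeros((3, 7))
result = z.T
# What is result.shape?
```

(7, 3)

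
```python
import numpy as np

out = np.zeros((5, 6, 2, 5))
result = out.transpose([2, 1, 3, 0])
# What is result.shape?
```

(2, 6, 5, 5)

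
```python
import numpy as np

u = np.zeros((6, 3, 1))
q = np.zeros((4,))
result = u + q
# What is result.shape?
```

(6, 3, 4)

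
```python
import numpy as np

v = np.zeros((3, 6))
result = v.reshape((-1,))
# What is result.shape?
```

(18,)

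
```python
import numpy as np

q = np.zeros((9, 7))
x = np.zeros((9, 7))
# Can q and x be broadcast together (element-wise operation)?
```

Yes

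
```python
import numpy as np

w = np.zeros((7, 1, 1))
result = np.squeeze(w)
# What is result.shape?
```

(7,)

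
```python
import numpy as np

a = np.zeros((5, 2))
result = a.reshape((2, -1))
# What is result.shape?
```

(2, 5)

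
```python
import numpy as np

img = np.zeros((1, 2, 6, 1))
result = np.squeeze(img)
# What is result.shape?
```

(2, 6)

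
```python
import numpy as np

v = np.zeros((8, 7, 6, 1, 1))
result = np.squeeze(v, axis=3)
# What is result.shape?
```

(8, 7, 6, 1)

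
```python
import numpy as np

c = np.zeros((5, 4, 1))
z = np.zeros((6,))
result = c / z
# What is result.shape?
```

(5, 4, 6)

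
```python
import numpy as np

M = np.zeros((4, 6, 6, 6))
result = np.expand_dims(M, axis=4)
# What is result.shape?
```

(4, 6, 6, 6, 1)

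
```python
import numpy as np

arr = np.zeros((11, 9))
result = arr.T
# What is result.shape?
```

(9, 11)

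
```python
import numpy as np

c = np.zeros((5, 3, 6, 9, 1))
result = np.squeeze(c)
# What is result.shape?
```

(5, 3, 6, 9)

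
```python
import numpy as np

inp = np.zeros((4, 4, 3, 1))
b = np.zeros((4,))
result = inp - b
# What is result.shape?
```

(4, 4, 3, 4)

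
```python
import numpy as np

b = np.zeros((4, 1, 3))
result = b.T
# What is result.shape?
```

(3, 1, 4)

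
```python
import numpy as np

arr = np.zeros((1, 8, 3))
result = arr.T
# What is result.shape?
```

(3, 8, 1)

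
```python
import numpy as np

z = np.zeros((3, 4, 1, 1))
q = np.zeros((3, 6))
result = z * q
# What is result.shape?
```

(3, 4, 3, 6)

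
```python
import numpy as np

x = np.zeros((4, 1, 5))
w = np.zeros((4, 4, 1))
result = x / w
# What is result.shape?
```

(4, 4, 5)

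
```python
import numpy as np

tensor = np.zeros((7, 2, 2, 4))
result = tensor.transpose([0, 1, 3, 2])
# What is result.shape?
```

(7, 2, 4, 2)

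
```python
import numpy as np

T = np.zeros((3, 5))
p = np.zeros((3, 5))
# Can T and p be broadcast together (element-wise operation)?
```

Yes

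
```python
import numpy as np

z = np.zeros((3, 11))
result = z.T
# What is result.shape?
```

(11, 3)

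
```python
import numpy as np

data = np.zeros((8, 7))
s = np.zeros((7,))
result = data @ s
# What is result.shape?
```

(8,)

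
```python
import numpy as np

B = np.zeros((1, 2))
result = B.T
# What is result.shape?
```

(2, 1)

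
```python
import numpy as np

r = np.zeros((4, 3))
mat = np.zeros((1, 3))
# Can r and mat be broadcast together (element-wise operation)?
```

Yes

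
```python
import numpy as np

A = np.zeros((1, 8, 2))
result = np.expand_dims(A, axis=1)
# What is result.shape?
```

(1, 1, 8, 2)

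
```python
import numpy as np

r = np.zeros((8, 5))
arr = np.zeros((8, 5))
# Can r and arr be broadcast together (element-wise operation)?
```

Yes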